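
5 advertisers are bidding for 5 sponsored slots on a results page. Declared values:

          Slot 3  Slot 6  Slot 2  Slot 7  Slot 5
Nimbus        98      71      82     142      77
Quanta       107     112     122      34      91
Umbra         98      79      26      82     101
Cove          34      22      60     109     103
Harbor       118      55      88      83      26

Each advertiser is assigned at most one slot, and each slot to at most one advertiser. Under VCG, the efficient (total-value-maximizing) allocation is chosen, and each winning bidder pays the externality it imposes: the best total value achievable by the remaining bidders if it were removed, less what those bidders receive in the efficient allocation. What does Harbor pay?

Harbor pays $19.

Efficient allocation: Nimbus→Slot 7 ($142), Quanta→Slot 2 ($122), Umbra→Slot 6 ($79), Cove→Slot 5 ($103), Harbor→Slot 3 ($118); total welfare W = $564.
Harbor receives Slot 3 at value $118, so the others get W − 118 = $446.
Without Harbor: best allocation of the remaining 4 bidders over all 5 slots is Nimbus→Slot 7 ($142), Quanta→Slot 2 ($122), Umbra→Slot 3 ($98), Cove→Slot 5 ($103), total $465.
VCG payment = (others' best without Harbor) − (others' welfare with Harbor) = 465 − 446 = $19.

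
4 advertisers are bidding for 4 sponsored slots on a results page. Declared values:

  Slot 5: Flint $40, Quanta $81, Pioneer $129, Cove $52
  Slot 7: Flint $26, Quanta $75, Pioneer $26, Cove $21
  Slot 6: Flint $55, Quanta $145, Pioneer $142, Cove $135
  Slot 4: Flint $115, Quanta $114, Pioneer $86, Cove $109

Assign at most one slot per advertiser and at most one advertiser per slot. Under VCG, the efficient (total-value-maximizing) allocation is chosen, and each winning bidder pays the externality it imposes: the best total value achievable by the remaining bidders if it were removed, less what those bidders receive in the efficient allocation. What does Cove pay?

Efficient allocation: Flint→Slot 4 ($115), Quanta→Slot 7 ($75), Pioneer→Slot 5 ($129), Cove→Slot 6 ($135); total welfare W = $454.
Cove receives Slot 6 at value $135, so the others get W − 135 = $319.
Without Cove: best allocation of the remaining 3 bidders over all 4 slots is Flint→Slot 4 ($115), Quanta→Slot 6 ($145), Pioneer→Slot 5 ($129), total $389.
VCG payment = (others' best without Cove) − (others' welfare with Cove) = 389 − 319 = $70.

Cove pays $70.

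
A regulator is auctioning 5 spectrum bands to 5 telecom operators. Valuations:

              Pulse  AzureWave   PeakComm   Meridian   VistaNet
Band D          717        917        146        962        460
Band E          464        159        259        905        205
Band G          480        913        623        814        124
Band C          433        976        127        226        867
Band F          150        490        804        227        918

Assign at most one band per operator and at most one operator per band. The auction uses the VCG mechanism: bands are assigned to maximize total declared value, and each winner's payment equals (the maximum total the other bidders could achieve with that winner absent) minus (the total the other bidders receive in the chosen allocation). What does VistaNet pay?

Efficient allocation: Pulse→Band D ($717M), AzureWave→Band G ($913M), PeakComm→Band F ($804M), Meridian→Band E ($905M), VistaNet→Band C ($867M); total welfare W = $4206M.
VistaNet receives Band C at value $867M, so the others get W − 867 = $3339M.
Without VistaNet: best allocation of the remaining 4 bidders over all 5 bands is Pulse→Band D ($717M), AzureWave→Band C ($976M), PeakComm→Band F ($804M), Meridian→Band E ($905M), total $3402M.
VCG payment = (others' best without VistaNet) − (others' welfare with VistaNet) = 3402 − 3339 = $63M.

VistaNet pays $63M.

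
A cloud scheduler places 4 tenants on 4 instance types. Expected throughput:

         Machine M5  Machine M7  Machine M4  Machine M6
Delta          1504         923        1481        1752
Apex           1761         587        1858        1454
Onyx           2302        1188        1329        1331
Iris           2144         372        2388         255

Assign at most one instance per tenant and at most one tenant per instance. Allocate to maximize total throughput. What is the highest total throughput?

Treat this as an assignment problem: match each tenant to one instance.
Optimal: Delta→Machine M6 (1752 ops/s), Apex→Machine M5 (1761 ops/s), Onyx→Machine M7 (1188 ops/s), Iris→Machine M4 (2388 ops/s) — total 1752+1761+1188+2388 = 7089 ops/s.
Column-greedy (each instance in turn goes to its best remaining tenant) gives 7067 ops/s, worse by 22.

Max total: 7089 ops/s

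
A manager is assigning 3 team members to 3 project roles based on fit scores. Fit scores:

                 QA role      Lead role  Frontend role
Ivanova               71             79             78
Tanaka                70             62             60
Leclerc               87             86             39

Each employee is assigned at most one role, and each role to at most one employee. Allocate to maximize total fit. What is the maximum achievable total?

Maximum total: 234 pts

Treat this as an assignment problem: match each employee to one role.
Optimal: Ivanova→Frontend role (78 pts), Tanaka→QA role (70 pts), Leclerc→Lead role (86 pts) — total 78+70+86 = 234 pts.
Max-entry greedy (repeatedly take the single best remaining cell) gives 226 pts, worse by 8.
Swapping Leclerc↔Tanaka (Leclerc→QA role 87 pts, Tanaka→Lead role 62 pts) loses 7.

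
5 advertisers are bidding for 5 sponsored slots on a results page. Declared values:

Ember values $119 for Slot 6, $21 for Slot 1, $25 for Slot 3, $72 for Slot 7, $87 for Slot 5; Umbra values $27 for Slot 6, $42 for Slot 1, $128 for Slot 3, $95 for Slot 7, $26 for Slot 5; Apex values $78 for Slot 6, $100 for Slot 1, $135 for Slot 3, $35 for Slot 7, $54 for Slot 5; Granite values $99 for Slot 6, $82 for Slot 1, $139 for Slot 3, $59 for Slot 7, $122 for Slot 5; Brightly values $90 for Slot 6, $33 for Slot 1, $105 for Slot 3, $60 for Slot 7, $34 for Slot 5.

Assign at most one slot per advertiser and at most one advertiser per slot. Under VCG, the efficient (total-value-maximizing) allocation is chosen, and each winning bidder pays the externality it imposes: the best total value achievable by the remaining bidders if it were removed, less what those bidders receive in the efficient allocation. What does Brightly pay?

Brightly pays $35.

Efficient allocation: Ember→Slot 6 ($119), Umbra→Slot 7 ($95), Apex→Slot 1 ($100), Granite→Slot 5 ($122), Brightly→Slot 3 ($105); total welfare W = $541.
Brightly receives Slot 3 at value $105, so the others get W − 105 = $436.
Without Brightly: best allocation of the remaining 4 bidders over all 5 slots is Ember→Slot 6 ($119), Umbra→Slot 7 ($95), Apex→Slot 3 ($135), Granite→Slot 5 ($122), total $471.
VCG payment = (others' best without Brightly) − (others' welfare with Brightly) = 471 − 436 = $35.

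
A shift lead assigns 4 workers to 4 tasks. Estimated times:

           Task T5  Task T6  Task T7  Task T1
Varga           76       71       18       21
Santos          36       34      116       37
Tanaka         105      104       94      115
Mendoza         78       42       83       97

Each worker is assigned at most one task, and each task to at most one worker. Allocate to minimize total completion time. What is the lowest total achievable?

This is the linear assignment problem.
Optimal: Varga→Task T1 (21 min), Santos→Task T5 (36 min), Tanaka→Task T7 (94 min), Mendoza→Task T6 (42 min) — total 21+36+94+42 = 193 min.
Min-entry greedy (repeatedly take the single cheapest remaining cell) gives 245 min, worse by 52.
Next-best assignment: Varga→Task T7, Santos→Task T1, Tanaka→Task T5, Mendoza→Task T6 = 202 min.

Minimum total: 193 min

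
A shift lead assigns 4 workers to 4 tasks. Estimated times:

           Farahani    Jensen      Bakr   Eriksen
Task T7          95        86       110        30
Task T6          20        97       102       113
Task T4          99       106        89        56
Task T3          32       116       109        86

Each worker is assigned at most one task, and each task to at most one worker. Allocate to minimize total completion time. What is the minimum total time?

Min total: 248 min

This is the linear assignment problem.
Optimal: Farahani→Task T3 (32 min), Jensen→Task T6 (97 min), Bakr→Task T4 (89 min), Eriksen→Task T7 (30 min) — total 32+97+89+30 = 248 min.
Min-entry greedy (repeatedly take the single cheapest remaining cell) gives 255 min, worse by 7.
Next-best assignment: Farahani→Task T6, Jensen→Task T3, Bakr→Task T4, Eriksen→Task T7 = 255 min.
Every other assignment is strictly worse.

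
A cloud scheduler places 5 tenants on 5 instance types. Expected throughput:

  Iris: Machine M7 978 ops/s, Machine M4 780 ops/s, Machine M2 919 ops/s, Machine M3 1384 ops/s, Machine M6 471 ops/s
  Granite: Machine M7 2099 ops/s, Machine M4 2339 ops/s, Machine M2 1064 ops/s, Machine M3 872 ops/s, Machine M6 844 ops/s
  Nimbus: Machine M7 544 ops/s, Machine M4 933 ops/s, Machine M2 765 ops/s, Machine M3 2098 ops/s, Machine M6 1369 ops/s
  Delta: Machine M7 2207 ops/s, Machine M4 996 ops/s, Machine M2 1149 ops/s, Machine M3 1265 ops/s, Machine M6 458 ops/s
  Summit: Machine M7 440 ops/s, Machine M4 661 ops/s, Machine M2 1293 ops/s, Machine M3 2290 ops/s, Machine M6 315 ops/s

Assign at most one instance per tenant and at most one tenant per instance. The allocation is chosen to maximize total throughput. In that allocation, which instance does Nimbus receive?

Nimbus receives Machine M6.

Optimal: Iris→Machine M2 (919 ops/s), Granite→Machine M4 (2339 ops/s), Nimbus→Machine M6 (1369 ops/s), Delta→Machine M7 (2207 ops/s), Summit→Machine M3 (2290 ops/s) — total 919+2339+1369+2207+2290 = 9124 ops/s.
Next-best assignment: Iris→Machine M3, Granite→Machine M4, Nimbus→Machine M6, Delta→Machine M7, Summit→Machine M2 = 8592 ops/s.
Nimbus's own top instance is Machine M3 (2098 ops/s), but forcing Nimbus→Machine M3 and reassigning the rest optimally gives only 8408 ops/s — worse by 716.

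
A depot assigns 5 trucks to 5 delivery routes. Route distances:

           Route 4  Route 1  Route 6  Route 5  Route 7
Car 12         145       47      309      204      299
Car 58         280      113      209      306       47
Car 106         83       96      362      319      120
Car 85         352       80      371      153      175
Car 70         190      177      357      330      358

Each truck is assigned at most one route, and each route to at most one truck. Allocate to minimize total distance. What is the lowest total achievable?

Min total: 687 km

Optimal: Car 12→Route 1 (47 km), Car 58→Route 7 (47 km), Car 106→Route 4 (83 km), Car 85→Route 5 (153 km), Car 70→Route 6 (357 km) — total 47+47+83+153+357 = 687 km.
Column-greedy (each route in turn goes to its cheapest remaining truck) gives 850 km, worse by 163.
Swapping Car 85↔Car 12 (Car 85→Route 1 80 km, Car 12→Route 5 204 km) adds 84.
No other one-to-one assignment undercuts 687 km.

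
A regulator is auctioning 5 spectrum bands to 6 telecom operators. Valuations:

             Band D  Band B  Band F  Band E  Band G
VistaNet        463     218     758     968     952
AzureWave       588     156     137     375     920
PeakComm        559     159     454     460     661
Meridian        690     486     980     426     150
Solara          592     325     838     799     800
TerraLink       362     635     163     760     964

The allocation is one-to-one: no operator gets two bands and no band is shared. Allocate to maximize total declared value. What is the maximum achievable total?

This is the linear assignment problem.
Optimal: Solara→Band D ($592M), TerraLink→Band B ($635M), Meridian→Band F ($980M), VistaNet→Band E ($968M), AzureWave→Band G ($920M) — total 592+635+980+968+920 = $4095M.
Swapping AzureWave↔TerraLink (AzureWave→Band B $156M, TerraLink→Band G $964M) loses 435.

Max total: $4095M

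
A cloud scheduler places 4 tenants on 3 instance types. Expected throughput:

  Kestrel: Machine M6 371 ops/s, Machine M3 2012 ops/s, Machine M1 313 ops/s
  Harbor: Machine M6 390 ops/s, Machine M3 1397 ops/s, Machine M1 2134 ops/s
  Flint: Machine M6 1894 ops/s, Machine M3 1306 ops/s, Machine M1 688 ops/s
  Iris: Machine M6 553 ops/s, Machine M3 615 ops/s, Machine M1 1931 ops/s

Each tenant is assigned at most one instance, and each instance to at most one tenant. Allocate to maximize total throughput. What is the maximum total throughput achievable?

This is a one-to-one assignment (maximum-weight bipartite matching).
Optimal: Flint→Machine M6 (1894 ops/s), Kestrel→Machine M3 (2012 ops/s), Harbor→Machine M1 (2134 ops/s) — total 1894+2012+2134 = 6040 ops/s.
Checked against all permutations: 6040 ops/s is optimal.

Maximum total: 6040 ops/s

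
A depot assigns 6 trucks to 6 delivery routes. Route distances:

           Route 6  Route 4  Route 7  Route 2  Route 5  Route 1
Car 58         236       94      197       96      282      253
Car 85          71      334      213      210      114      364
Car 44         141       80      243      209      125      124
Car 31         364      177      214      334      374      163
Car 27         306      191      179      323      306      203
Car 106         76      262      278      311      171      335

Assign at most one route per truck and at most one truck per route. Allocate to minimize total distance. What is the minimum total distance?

This is the linear assignment problem.
Optimal: Car 58→Route 2 (96 km), Car 85→Route 5 (114 km), Car 44→Route 4 (80 km), Car 31→Route 1 (163 km), Car 27→Route 7 (179 km), Car 106→Route 6 (76 km) — total 96+114+80+163+179+76 = 708 km.
Row-greedy (each truck in turn takes its cheapest remaining route) gives 1120 km, worse by 412.
Next-best assignment: Car 58→Route 2, Car 85→Route 6, Car 44→Route 4, Car 31→Route 1, Car 27→Route 7, Car 106→Route 5 = 760 km.
Every other assignment is strictly worse.

Minimum total: 708 km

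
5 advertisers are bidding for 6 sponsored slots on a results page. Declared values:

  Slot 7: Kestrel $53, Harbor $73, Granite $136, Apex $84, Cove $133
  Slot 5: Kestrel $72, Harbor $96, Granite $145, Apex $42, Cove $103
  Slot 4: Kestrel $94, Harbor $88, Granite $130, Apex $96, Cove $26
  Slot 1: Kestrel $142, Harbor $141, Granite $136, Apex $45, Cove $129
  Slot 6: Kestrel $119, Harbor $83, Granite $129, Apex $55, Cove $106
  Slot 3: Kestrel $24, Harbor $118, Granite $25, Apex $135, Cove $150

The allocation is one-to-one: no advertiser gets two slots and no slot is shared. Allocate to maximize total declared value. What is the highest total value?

Max total: $673

Optimal: Kestrel→Slot 6 ($119), Harbor→Slot 1 ($141), Granite→Slot 5 ($145), Apex→Slot 3 ($135), Cove→Slot 7 ($133) — total 119+141+145+135+133 = $673.
Next-best assignment: Kestrel→Slot 6, Harbor→Slot 1, Granite→Slot 4, Apex→Slot 3, Cove→Slot 7 = $658.
Swapping Granite↔Apex (Granite→Slot 3 $25, Apex→Slot 5 $42) loses 213.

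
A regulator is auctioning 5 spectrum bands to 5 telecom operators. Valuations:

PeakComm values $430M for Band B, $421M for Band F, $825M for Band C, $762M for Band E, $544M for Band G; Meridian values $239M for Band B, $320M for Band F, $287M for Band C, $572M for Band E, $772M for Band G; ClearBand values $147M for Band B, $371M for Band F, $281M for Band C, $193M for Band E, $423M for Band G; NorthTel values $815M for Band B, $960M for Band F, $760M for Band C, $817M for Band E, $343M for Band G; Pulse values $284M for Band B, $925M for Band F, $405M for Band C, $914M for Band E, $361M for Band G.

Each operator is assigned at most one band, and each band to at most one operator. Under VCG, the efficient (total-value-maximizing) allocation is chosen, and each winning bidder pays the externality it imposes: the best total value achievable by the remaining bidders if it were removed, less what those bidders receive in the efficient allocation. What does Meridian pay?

Meridian pays $197M.

Efficient allocation: PeakComm→Band C ($825M), Meridian→Band G ($772M), ClearBand→Band F ($371M), NorthTel→Band B ($815M), Pulse→Band E ($914M); total welfare W = $3697M.
Meridian receives Band G at value $772M, so the others get W − 772 = $2925M.
Without Meridian: best allocation of the remaining 4 bidders over all 5 bands is PeakComm→Band C ($825M), ClearBand→Band G ($423M), NorthTel→Band F ($960M), Pulse→Band E ($914M), total $3122M.
VCG payment = (others' best without Meridian) − (others' welfare with Meridian) = 3122 − 2925 = $197M.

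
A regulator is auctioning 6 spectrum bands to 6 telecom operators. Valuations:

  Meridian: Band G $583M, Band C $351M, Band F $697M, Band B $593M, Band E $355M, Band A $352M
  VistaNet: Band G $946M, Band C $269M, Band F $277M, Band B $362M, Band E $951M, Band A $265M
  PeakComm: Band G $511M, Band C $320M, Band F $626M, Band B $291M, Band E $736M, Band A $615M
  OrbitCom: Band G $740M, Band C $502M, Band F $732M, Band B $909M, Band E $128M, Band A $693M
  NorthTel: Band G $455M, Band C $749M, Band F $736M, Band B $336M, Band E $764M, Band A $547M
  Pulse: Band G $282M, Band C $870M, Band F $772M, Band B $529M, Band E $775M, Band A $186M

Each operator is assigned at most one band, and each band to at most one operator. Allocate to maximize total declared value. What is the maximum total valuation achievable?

Optimal: Meridian→Band F ($697M), VistaNet→Band G ($946M), PeakComm→Band A ($615M), OrbitCom→Band B ($909M), NorthTel→Band E ($764M), Pulse→Band C ($870M) — total 697+946+615+909+764+870 = $4801M.
Row-greedy (each operator in turn takes its best remaining band) gives $4203M, worse by 598.

Maximum total: $4801M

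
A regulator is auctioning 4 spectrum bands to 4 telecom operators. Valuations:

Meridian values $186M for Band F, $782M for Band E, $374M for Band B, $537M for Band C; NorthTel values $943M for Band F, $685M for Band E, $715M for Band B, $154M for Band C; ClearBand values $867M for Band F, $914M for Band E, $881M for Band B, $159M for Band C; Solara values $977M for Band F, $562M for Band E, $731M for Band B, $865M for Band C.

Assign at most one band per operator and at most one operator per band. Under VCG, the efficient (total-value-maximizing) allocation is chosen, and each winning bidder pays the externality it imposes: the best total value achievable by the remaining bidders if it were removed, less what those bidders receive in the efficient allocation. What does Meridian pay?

Meridian pays $33M.

Efficient allocation: Meridian→Band E ($782M), NorthTel→Band F ($943M), ClearBand→Band B ($881M), Solara→Band C ($865M); total welfare W = $3471M.
Meridian receives Band E at value $782M, so the others get W − 782 = $2689M.
Without Meridian: best allocation of the remaining 3 bidders over all 4 bands is NorthTel→Band F ($943M), ClearBand→Band E ($914M), Solara→Band C ($865M), total $2722M.
VCG payment = (others' best without Meridian) − (others' welfare with Meridian) = 2722 − 2689 = $33M.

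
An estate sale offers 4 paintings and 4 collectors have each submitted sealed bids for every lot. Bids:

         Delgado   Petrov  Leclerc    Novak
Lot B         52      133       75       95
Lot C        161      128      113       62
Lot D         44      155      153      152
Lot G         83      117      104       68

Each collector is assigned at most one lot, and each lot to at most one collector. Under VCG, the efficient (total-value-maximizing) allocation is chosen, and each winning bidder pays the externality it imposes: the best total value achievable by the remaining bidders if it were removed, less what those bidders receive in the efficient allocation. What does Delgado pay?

Efficient allocation: Delgado→Lot C ($161), Petrov→Lot B ($133), Leclerc→Lot G ($104), Novak→Lot D ($152); total welfare W = $550.
Delgado receives Lot C at value $161, so the others get W − 161 = $389.
Without Delgado: best allocation of the remaining 3 bidders over all 4 lots is Petrov→Lot B ($133), Leclerc→Lot C ($113), Novak→Lot D ($152), total $398.
VCG payment = (others' best without Delgado) − (others' welfare with Delgado) = 398 − 389 = $9.

Delgado pays $9.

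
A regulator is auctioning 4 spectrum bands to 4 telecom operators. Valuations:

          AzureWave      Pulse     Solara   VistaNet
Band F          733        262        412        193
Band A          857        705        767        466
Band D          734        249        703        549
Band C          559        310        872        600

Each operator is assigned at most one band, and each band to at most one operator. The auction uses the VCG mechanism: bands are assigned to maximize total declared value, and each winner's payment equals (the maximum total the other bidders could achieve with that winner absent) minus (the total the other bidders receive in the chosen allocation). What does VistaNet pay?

Efficient allocation: AzureWave→Band F ($733M), Pulse→Band A ($705M), Solara→Band C ($872M), VistaNet→Band D ($549M); total welfare W = $2859M.
VistaNet receives Band D at value $549M, so the others get W − 549 = $2310M.
Without VistaNet: best allocation of the remaining 3 bidders over all 4 bands is AzureWave→Band D ($734M), Pulse→Band A ($705M), Solara→Band C ($872M), total $2311M.
VCG payment = (others' best without VistaNet) − (others' welfare with VistaNet) = 2311 − 2310 = $1M.

VistaNet pays $1M.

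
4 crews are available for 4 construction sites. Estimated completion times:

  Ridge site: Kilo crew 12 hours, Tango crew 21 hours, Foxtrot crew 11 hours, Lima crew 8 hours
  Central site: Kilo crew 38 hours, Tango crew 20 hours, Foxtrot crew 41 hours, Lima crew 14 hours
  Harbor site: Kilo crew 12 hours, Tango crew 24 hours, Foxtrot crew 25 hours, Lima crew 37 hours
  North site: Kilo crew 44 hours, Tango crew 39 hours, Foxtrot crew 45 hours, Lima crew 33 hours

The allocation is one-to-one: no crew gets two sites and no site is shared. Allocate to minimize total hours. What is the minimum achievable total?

Min total: 76 hours

Treat this as an assignment problem: match each crew to one site.
Optimal: Kilo crew→Harbor site (12 hours), Tango crew→Central site (20 hours), Foxtrot crew→Ridge site (11 hours), Lima crew→North site (33 hours) — total 12+20+11+33 = 76 hours.
Row-greedy (each crew in turn takes its cheapest remaining site) gives 90 hours, worse by 14.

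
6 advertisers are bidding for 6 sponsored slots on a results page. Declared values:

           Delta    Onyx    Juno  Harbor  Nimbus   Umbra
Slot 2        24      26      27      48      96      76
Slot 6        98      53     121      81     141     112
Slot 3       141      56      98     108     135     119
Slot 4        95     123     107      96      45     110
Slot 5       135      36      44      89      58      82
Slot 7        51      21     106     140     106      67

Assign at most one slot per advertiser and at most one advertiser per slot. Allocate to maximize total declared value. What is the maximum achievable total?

Optimal: Delta→Slot 5 ($135), Onyx→Slot 4 ($123), Juno→Slot 6 ($121), Harbor→Slot 7 ($140), Nimbus→Slot 2 ($96), Umbra→Slot 3 ($119) — total 135+123+121+140+96+119 = $734.
Row-greedy (each advertiser in turn takes its best remaining slot) gives $703, worse by 31.
Swapping Umbra↔Nimbus (Umbra→Slot 2 $76, Nimbus→Slot 3 $135) loses 4.

Maximum total: $734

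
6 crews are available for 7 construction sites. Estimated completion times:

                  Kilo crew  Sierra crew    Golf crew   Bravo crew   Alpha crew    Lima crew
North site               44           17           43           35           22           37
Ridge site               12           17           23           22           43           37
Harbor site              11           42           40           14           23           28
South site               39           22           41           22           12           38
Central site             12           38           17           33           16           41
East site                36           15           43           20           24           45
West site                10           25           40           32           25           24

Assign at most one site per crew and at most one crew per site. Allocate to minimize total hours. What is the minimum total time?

Minimum total: 94 hours

This is a one-to-one assignment (minimum-cost bipartite matching).
Optimal: Kilo crew→Ridge site (12 hours), Sierra crew→East site (15 hours), Golf crew→Central site (17 hours), Bravo crew→Harbor site (14 hours), Alpha crew→South site (12 hours), Lima crew→West site (24 hours) — total 12+15+17+14+12+24 = 94 hours.
Row-greedy (each crew in turn takes its cheapest remaining site) gives 105 hours, worse by 11.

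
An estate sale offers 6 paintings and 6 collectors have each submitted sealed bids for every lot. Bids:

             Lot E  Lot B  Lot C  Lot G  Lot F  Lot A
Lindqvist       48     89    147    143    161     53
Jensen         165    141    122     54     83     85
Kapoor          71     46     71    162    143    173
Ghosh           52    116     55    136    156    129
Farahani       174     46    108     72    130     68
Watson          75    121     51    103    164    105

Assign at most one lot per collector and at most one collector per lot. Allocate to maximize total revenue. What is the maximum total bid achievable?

Optimal: Lindqvist→Lot C ($147), Jensen→Lot B ($141), Kapoor→Lot A ($173), Ghosh→Lot G ($136), Farahani→Lot E ($174), Watson→Lot F ($164) — total 147+141+173+136+174+164 = $935.
Column-greedy (each lot in turn goes to its best remaining collector) gives $917, worse by 18.
Swapping Watson↔Farahani (Watson→Lot E $75, Farahani→Lot F $130) loses 133.

Max total: $935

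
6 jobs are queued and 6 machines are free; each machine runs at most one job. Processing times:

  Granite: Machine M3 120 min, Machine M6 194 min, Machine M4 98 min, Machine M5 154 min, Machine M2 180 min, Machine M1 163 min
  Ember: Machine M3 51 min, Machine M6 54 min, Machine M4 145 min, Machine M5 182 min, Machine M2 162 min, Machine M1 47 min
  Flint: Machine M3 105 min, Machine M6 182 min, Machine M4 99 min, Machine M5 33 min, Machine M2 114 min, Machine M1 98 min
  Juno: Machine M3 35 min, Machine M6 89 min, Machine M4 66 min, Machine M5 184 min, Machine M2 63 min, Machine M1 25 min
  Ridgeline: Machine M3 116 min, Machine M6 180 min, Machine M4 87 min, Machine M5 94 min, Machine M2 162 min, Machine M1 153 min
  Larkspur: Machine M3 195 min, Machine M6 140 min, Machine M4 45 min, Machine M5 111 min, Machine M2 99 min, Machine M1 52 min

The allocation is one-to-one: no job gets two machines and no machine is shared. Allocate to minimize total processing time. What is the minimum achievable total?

Optimal: Granite→Machine M3 (120 min), Ember→Machine M6 (54 min), Flint→Machine M5 (33 min), Juno→Machine M2 (63 min), Ridgeline→Machine M4 (87 min), Larkspur→Machine M1 (52 min) — total 120+54+33+63+87+52 = 409 min.
Row-greedy (each job in turn takes its cheapest remaining machine) gives 515 min, worse by 106.
Swapping Larkspur↔Flint (Larkspur→Machine M5 111 min, Flint→Machine M1 98 min) adds 124.

Minimum total: 409 min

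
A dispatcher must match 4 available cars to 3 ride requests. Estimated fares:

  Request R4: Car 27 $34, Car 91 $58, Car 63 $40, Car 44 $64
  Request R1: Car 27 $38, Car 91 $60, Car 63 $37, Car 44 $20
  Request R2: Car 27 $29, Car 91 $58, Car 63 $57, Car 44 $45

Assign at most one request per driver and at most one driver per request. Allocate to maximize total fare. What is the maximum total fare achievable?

Optimal: Car 44→Request R4 ($64), Car 91→Request R1 ($60), Car 63→Request R2 ($57) — total 64+60+57 = $181.
Row-greedy (each driver in turn takes its best remaining request) gives $153, worse by 28.
Next-best assignment: Car 44→Request R4, Car 27→Request R1, Car 91→Request R2 = $160.
Every other assignment is strictly worse.

Max total: $181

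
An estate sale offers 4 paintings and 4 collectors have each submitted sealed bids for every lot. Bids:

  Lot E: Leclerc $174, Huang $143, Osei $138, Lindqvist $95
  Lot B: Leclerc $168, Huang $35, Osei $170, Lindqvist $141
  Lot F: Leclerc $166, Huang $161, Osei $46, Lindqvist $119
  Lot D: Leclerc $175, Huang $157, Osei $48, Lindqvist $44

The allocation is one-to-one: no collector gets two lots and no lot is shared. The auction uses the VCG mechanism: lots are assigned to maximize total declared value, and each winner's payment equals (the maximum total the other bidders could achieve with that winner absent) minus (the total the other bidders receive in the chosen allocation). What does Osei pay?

Efficient allocation: Leclerc→Lot E ($174), Huang→Lot D ($157), Osei→Lot B ($170), Lindqvist→Lot F ($119); total welfare W = $620.
Osei receives Lot B at value $170, so the others get W − 170 = $450.
Without Osei: best allocation of the remaining 3 bidders over all 4 lots is Leclerc→Lot D ($175), Huang→Lot F ($161), Lindqvist→Lot B ($141), total $477.
VCG payment = (others' best without Osei) − (others' welfare with Osei) = 477 − 450 = $27.

Osei pays $27.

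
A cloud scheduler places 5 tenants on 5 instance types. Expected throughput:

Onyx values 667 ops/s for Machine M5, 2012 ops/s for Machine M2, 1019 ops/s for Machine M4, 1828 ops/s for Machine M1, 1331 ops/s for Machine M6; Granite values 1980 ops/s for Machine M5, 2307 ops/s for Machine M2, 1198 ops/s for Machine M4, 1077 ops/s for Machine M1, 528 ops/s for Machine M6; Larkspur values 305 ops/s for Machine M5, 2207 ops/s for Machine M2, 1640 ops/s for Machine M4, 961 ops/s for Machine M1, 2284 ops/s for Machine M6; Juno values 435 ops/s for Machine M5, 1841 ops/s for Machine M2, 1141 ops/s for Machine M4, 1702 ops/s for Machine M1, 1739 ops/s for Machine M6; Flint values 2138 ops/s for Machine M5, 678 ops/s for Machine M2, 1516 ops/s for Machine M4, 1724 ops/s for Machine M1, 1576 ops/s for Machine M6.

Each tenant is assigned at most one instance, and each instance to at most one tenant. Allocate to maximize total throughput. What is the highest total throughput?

Maximum total: 9698 ops/s

Optimal: Onyx→Machine M1 (1828 ops/s), Granite→Machine M2 (2307 ops/s), Larkspur→Machine M6 (2284 ops/s), Juno→Machine M4 (1141 ops/s), Flint→Machine M5 (2138 ops/s) — total 1828+2307+2284+1141+2138 = 9698 ops/s.
Column-greedy (each instance in turn goes to its best remaining tenant) gives 9652 ops/s, worse by 46.
Next-best assignment: Onyx→Machine M1, Granite→Machine M2, Larkspur→Machine M4, Juno→Machine M6, Flint→Machine M5 = 9652 ops/s.
Swapping Flint↔Juno (Flint→Machine M4 1516 ops/s, Juno→Machine M5 435 ops/s) loses 1328.
Checked against all permutations: 9698 ops/s is optimal.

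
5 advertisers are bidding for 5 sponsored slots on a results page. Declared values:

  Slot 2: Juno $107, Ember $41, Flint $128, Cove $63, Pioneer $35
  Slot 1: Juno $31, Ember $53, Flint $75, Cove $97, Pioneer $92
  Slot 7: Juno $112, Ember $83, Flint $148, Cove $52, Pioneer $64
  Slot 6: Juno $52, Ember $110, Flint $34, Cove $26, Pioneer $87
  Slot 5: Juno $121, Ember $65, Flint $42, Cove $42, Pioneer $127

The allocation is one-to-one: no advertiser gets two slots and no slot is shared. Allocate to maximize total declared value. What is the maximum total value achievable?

Optimal: Juno→Slot 2 ($107), Ember→Slot 6 ($110), Flint→Slot 7 ($148), Cove→Slot 1 ($97), Pioneer→Slot 5 ($127) — total 107+110+148+97+127 = $589.
Swapping Cove↔Ember (Cove→Slot 6 $26, Ember→Slot 1 $53) loses 128.
Every other assignment is strictly worse.

Maximum total: $589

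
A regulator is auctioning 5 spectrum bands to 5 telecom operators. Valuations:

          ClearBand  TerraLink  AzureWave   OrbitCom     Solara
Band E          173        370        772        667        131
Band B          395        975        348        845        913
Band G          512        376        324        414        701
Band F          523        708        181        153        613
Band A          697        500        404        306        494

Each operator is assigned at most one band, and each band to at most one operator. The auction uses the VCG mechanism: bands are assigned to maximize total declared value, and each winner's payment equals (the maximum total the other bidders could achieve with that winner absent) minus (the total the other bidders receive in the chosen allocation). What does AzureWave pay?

AzureWave pays $89M.

Efficient allocation: ClearBand→Band A ($697M), TerraLink→Band F ($708M), AzureWave→Band E ($772M), OrbitCom→Band B ($845M), Solara→Band G ($701M); total welfare W = $3723M.
AzureWave receives Band E at value $772M, so the others get W − 772 = $2951M.
Without AzureWave: best allocation of the remaining 4 bidders over all 5 bands is ClearBand→Band A ($697M), TerraLink→Band B ($975M), OrbitCom→Band E ($667M), Solara→Band G ($701M), total $3040M.
VCG payment = (others' best without AzureWave) − (others' welfare with AzureWave) = 3040 − 2951 = $89M.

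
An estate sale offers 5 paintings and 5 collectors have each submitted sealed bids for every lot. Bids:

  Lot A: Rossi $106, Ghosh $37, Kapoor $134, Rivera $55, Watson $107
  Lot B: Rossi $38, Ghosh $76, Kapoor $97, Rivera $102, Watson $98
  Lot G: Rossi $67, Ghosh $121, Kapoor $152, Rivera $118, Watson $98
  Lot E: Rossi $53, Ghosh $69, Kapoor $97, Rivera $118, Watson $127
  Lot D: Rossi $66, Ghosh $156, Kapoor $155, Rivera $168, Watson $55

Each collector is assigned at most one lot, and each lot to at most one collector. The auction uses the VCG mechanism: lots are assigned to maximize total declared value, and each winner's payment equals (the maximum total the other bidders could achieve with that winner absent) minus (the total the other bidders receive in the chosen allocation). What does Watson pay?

Efficient allocation: Rossi→Lot A ($106), Ghosh→Lot D ($156), Kapoor→Lot G ($152), Rivera→Lot B ($102), Watson→Lot E ($127); total welfare W = $643.
Watson receives Lot E at value $127, so the others get W − 127 = $516.
Without Watson: best allocation of the remaining 4 bidders over all 5 lots is Rossi→Lot A ($106), Ghosh→Lot D ($156), Kapoor→Lot G ($152), Rivera→Lot E ($118), total $532.
VCG payment = (others' best without Watson) − (others' welfare with Watson) = 532 − 516 = $16.

Watson pays $16.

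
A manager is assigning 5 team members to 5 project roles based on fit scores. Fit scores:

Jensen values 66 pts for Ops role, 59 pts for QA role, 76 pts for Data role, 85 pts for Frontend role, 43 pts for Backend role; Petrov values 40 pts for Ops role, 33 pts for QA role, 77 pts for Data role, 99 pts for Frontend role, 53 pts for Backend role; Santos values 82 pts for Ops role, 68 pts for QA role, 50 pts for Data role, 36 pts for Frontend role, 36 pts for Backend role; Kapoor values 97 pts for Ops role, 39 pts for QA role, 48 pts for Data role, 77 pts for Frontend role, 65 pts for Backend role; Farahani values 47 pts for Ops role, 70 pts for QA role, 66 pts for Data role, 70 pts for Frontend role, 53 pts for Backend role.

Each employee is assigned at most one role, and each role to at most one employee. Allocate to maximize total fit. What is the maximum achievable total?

Optimal: Jensen→Data role (76 pts), Petrov→Frontend role (99 pts), Santos→QA role (68 pts), Kapoor→Ops role (97 pts), Farahani→Backend role (53 pts) — total 76+99+68+97+53 = 393 pts.
Max-entry greedy (repeatedly take the single best remaining cell) gives 378 pts, worse by 15.
Next-best assignment: Jensen→Data role, Petrov→Frontend role, Santos→Ops role, Kapoor→Backend role, Farahani→QA role = 392 pts.
Swapping Santos↔Jensen (Santos→Data role 50 pts, Jensen→QA role 59 pts) loses 35.

Maximum total: 393 pts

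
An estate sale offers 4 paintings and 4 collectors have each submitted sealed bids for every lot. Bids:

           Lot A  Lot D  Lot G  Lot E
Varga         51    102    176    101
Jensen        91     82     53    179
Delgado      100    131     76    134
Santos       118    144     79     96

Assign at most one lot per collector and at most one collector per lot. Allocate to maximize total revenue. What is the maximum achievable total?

Max total: $604

Optimal: Varga→Lot G ($176), Jensen→Lot E ($179), Delgado→Lot D ($131), Santos→Lot A ($118) — total 176+179+131+118 = $604.
Max-entry greedy (repeatedly take the single best remaining cell) gives $599, worse by 5.
No other one-to-one assignment exceeds $604.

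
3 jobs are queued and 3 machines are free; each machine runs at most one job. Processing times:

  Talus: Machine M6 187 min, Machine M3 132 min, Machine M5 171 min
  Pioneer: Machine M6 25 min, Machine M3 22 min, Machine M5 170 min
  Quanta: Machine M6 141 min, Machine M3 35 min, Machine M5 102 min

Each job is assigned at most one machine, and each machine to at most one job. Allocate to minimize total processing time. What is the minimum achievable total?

Minimum total: 231 min

Optimal: Talus→Machine M5 (171 min), Pioneer→Machine M6 (25 min), Quanta→Machine M3 (35 min) — total 171+25+35 = 231 min.
Next-best assignment: Talus→Machine M3, Pioneer→Machine M6, Quanta→Machine M5 = 259 min.
Swapping Pioneer↔Quanta (Pioneer→Machine M3 22 min, Quanta→Machine M6 141 min) adds 103.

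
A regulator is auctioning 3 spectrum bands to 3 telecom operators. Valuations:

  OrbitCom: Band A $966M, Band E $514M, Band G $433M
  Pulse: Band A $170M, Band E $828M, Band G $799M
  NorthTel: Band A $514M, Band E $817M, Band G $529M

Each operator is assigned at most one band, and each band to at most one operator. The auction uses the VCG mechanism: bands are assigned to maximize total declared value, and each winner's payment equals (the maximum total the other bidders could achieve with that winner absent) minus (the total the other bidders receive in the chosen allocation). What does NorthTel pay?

NorthTel pays $29M.

Efficient allocation: OrbitCom→Band A ($966M), Pulse→Band G ($799M), NorthTel→Band E ($817M); total welfare W = $2582M.
NorthTel receives Band E at value $817M, so the others get W − 817 = $1765M.
Without NorthTel: best allocation of the remaining 2 bidders over all 3 bands is OrbitCom→Band A ($966M), Pulse→Band E ($828M), total $1794M.
VCG payment = (others' best without NorthTel) − (others' welfare with NorthTel) = 1794 − 1765 = $29M.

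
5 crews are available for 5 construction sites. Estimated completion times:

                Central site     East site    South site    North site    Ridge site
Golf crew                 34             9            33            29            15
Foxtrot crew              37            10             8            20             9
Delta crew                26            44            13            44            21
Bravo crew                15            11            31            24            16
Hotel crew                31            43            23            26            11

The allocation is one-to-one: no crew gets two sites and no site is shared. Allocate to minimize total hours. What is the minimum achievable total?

Minimum total: 68 hours

This is a one-to-one assignment (minimum-cost bipartite matching).
Optimal: Golf crew→East site (9 hours), Foxtrot crew→North site (20 hours), Delta crew→South site (13 hours), Bravo crew→Central site (15 hours), Hotel crew→Ridge site (11 hours) — total 9+20+13+15+11 = 68 hours.
Column-greedy (each site in turn goes to its cheapest remaining crew) gives 79 hours, worse by 11.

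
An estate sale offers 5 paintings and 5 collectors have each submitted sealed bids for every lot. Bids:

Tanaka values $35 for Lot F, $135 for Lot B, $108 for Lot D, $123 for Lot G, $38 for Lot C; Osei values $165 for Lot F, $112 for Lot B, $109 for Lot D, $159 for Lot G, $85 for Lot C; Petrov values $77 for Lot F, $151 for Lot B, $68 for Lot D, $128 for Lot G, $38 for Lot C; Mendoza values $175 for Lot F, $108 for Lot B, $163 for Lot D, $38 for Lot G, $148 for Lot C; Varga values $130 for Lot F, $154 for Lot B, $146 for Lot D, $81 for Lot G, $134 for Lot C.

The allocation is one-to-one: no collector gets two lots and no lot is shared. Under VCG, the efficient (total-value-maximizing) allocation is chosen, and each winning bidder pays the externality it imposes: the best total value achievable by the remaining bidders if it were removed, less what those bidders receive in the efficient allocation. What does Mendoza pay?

Mendoza pays $12.

Efficient allocation: Tanaka→Lot G ($123), Osei→Lot F ($165), Petrov→Lot B ($151), Mendoza→Lot D ($163), Varga→Lot C ($134); total welfare W = $736.
Mendoza receives Lot D at value $163, so the others get W − 163 = $573.
Without Mendoza: best allocation of the remaining 4 bidders over all 5 lots is Tanaka→Lot G ($123), Osei→Lot F ($165), Petrov→Lot B ($151), Varga→Lot D ($146), total $585.
VCG payment = (others' best without Mendoza) − (others' welfare with Mendoza) = 585 − 573 = $12.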